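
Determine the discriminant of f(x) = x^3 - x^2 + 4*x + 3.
Δ = -687

For x^3 + a x^2 + b x + c the discriminant is Δ = 18 a b c - 4 a^3 c + a^2 b^2 - 4 b^3 - 27 c^2.
Plug a = -1, b = 4, c = 3:
  18*(-1)*(4)*(3) - 4*(-1)^3*(3) + (-1)^2*(4)^2 - 4*(4)^3 - 27*(3)^2
  = -216 + (12) + 16 + (-256) + (-243)
  = -687.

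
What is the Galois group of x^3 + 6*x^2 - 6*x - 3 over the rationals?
Gal(K/Q) = S_3 (symmetric group of order 6)

Compute the discriminant of x^3 + (6)*x^2 + (-6)*x + (-3): Δ = 6453. Since Δ is not a rational square, the Galois group is not contained in A_3; it must be the full S_3 (irreducibility of the cubic rules out anything smaller).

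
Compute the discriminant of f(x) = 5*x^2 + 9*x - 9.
Δ = 261

For a quadratic a x^2 + b x + c the discriminant is Δ = b^2 - 4ac = (9)^2 - 4*(5)*(-9) = 81 - (-180) = 261.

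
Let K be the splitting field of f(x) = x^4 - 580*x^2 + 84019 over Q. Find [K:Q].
[K:Q] = 4

f factors as (x^2 - 299)(x^2 - 281); the splitting field is K = Q(sqrt(299), sqrt(281)). Since 299, 281, and 84019 are all non-squares in Q, the three subfields Q(sqrt(299)), Q(sqrt(281)), Q(sqrt(84019)) are distinct degree-2 extensions, so [K:Q] = 4 (Klein four Galois group).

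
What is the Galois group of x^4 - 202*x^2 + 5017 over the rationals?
Gal(K/Q) = V_4 (Klein four-group, Z/2Z × Z/2Z)

f factors as (x^2 - 173)(x^2 - 29), so the splitting field is K = Q(sqrt(173), sqrt(29)). The elements 173, 29, 5017 are all non-squares in Q, so sqrt(173) and sqrt(29) generate independent quadratic extensions. Thus [K:Q] = 4 and Gal(K/Q) is generated by the two order-2 automorphisms sqrt(173) ↦ -sqrt(173) and sqrt(29) ↦ -sqrt(29), giving V_4.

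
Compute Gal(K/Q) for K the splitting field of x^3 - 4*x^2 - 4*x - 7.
Gal(K/Q) = S_3 (symmetric group of order 6)

Compute the discriminant of x^3 + (-4)*x^2 + (-4)*x + (-7): Δ = -4619. Since Δ is not a rational square, the Galois group is not contained in A_3; it must be the full S_3 (irreducibility of the cubic rules out anything smaller).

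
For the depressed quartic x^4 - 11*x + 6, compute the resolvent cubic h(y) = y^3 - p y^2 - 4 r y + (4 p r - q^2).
h(y) = y^3 - 24*y - 121

Identify coefficients: p = 0, q = -11, r = 6.
Plug into h(y) = y^3 - p y^2 - 4 r y + (4 p r - q^2):
  h(y) = y^3 - (0) y^2 - 4*(6) y + (4*(0)*(6) - (-11)^2)
       = y^3 + (0) y^2 + (-24) y + (-121).
Simplifying: h(y) = y^3 - 24*y - 121.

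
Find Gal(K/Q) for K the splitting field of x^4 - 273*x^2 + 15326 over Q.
Gal(K/Q) = V_4 (Klein four-group, Z/2Z × Z/2Z)

f factors as (x^2 - 194)(x^2 - 79), so the splitting field is K = Q(sqrt(194), sqrt(79)). The elements 194, 79, 15326 are all non-squares in Q, so sqrt(194) and sqrt(79) generate independent quadratic extensions. Thus [K:Q] = 4 and Gal(K/Q) is generated by the two order-2 automorphisms sqrt(194) ↦ -sqrt(194) and sqrt(79) ↦ -sqrt(79), giving V_4.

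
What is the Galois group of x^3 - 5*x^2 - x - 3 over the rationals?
Gal(K/Q) = S_3 (symmetric group of order 6)

Compute the discriminant of x^3 + (-5)*x^2 + (-1)*x + (-3): Δ = -1984. Since Δ is not a rational square, the Galois group is not contained in A_3; it must be the full S_3 (irreducibility of the cubic rules out anything smaller).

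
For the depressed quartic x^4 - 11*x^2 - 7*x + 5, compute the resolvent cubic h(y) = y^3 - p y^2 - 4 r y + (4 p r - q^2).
h(y) = y^3 + 11*y^2 - 20*y - 269

Identify coefficients: p = -11, q = -7, r = 5.
Plug into h(y) = y^3 - p y^2 - 4 r y + (4 p r - q^2):
  h(y) = y^3 - (-11) y^2 - 4*(5) y + (4*(-11)*(5) - (-7)^2)
       = y^3 + (11) y^2 + (-20) y + (-269).
Simplifying: h(y) = y^3 + 11*y^2 - 20*y - 269.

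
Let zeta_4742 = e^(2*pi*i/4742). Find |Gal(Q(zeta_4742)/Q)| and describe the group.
|Gal(Q(zeta_4742)/Q)| = phi(4742) = 2370; group ≅ (Z/4742Z)^* ≅ Z/2370Z

The n-th cyclotomic polynomial Φ_4742(x) is the minimal polynomial of zeta_4742 over Q and has degree phi(4742) = 2370. So Q(zeta_4742) is a degree-2370 Galois extension with Galois group (Z/4742Z)^*. By CRT, (Z/4742Z)^* ≅ (Z/2Z)^* × (Z/2371Z)^*. Each prime-power unit group is (Z/2Z)^* ≅ trivial group (order 1); (Z/2371Z)^* ≅ Z/2370Z. Hence Gal(Q(zeta_4742)/Q) ≅ Z/2370Z.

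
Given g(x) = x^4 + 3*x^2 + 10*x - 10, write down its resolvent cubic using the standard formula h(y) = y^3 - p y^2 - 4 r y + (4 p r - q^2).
h(y) = y^3 - 3*y^2 + 40*y - 220

Identify coefficients: p = 3, q = 10, r = -10.
Plug into h(y) = y^3 - p y^2 - 4 r y + (4 p r - q^2):
  h(y) = y^3 - (3) y^2 - 4*(-10) y + (4*(3)*(-10) - (10)^2)
       = y^3 + (-3) y^2 + (40) y + (-220).
Simplifying: h(y) = y^3 - 3*y^2 + 40*y - 220.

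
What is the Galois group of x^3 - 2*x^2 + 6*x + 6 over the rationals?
Gal(K/Q) = S_3 (symmetric group of order 6)

Compute the discriminant of x^3 + (-2)*x^2 + (6)*x + (6): Δ = -2796. Since Δ is not a rational square, the Galois group is not contained in A_3; it must be the full S_3 (irreducibility of the cubic rules out anything smaller).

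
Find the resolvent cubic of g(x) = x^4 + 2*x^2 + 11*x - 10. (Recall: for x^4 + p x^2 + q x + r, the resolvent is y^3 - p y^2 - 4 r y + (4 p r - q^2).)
h(y) = y^3 - 2*y^2 + 40*y - 201

Identify coefficients: p = 2, q = 11, r = -10.
Plug into h(y) = y^3 - p y^2 - 4 r y + (4 p r - q^2):
  h(y) = y^3 - (2) y^2 - 4*(-10) y + (4*(2)*(-10) - (11)^2)
       = y^3 + (-2) y^2 + (40) y + (-201).
Simplifying: h(y) = y^3 - 2*y^2 + 40*y - 201.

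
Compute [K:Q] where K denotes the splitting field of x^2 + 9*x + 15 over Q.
[K:Q] = 2

The discriminant of x^2 + (9)*x + (15) is b^2 - 4c = 81 - (60) = 21. Since 21 is not a perfect square in Q, the polynomial is irreducible over Q. Its two roots generate a degree-2 extension, so [K:Q] = 2.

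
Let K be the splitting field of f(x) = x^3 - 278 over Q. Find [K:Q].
[K:Q] = 6

x^3 - 278 has one real root r = 278^(1/3) and two complex roots r*zeta_3, r*zeta_3^2 where zeta_3 = e^(2*pi*i/3). The splitting field is Q(r, zeta_3). [Q(r):Q] = 3 and [Q(zeta_3):Q] = 2 with gcd = 1, so [Q(r, zeta_3):Q] = 3 * 2 = 6.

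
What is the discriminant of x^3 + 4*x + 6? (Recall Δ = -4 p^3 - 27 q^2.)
Δ = -1228

For a depressed cubic x^3 + p x + q the discriminant is Δ = -4 p^3 - 27 q^2 = -4*(4)^3 - 27*(6)^2 = -256 - 972 = -1228.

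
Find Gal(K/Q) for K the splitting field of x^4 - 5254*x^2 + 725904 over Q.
Gal(K/Q) = Z/2Z (cyclic of order 2)

f factors as (x^2 - 5112)(x^2 - 142), so the splitting field is K = Q(sqrt(5112), sqrt(142)). The squarefree part of 5112 is 142 and the squarefree part of 142 is also 142, so sqrt(5112) and sqrt(142) are both rational multiples of sqrt(142). Hence Q(sqrt(5112)) = Q(sqrt(142)) = Q(sqrt(142)), and the splitting field collapses to a single degree-2 extension with Galois group Z/2Z.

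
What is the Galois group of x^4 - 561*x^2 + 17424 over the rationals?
Gal(K/Q) = Z/2Z (cyclic of order 2)

f factors as (x^2 - 528)(x^2 - 33), so the splitting field is K = Q(sqrt(528), sqrt(33)). The squarefree part of 528 is 33 and the squarefree part of 33 is also 33, so sqrt(528) and sqrt(33) are both rational multiples of sqrt(33). Hence Q(sqrt(528)) = Q(sqrt(33)) = Q(sqrt(33)), and the splitting field collapses to a single degree-2 extension with Galois group Z/2Z.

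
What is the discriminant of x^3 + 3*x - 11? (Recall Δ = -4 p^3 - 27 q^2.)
Δ = -3375

For a depressed cubic x^3 + p x + q the discriminant is Δ = -4 p^3 - 27 q^2 = -4*(3)^3 - 27*(-11)^2 = -108 - 3267 = -3375.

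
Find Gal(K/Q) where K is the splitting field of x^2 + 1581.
Gal(K/Q) = Z/2Z (cyclic of order 2)

x^2 + 1581 is irreducible over Q since -1581 is not a rational square. The splitting field Q(sqrt(-1581)) has degree 2 over Q, and its unique nontrivial automorphism is sqrt(-1581) ↦ -sqrt(-1581). Hence Gal(Q(sqrt(-1581))/Q) = Z/2Z.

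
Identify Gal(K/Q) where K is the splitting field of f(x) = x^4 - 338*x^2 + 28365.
Gal(K/Q) = V_4 (Klein four-group, Z/2Z × Z/2Z)

f factors as (x^2 - 155)(x^2 - 183), so the splitting field is K = Q(sqrt(155), sqrt(183)). The elements 155, 183, 28365 are all non-squares in Q, so sqrt(155) and sqrt(183) generate independent quadratic extensions. Thus [K:Q] = 4 and Gal(K/Q) is generated by the two order-2 automorphisms sqrt(155) ↦ -sqrt(155) and sqrt(183) ↦ -sqrt(183), giving V_4.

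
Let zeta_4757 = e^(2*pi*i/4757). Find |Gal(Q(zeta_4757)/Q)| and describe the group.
|Gal(Q(zeta_4757)/Q)| = phi(4757) = 4620; group ≅ (Z/4757Z)^* ≅ Z/66Z × Z/70Z

The n-th cyclotomic polynomial Φ_4757(x) is the minimal polynomial of zeta_4757 over Q and has degree phi(4757) = 4620. So Q(zeta_4757) is a degree-4620 Galois extension with Galois group (Z/4757Z)^*. By CRT, (Z/4757Z)^* ≅ (Z/67Z)^* × (Z/71Z)^*. Each prime-power unit group is (Z/67Z)^* ≅ Z/66Z; (Z/71Z)^* ≅ Z/70Z. Hence Gal(Q(zeta_4757)/Q) ≅ Z/66Z × Z/70Z.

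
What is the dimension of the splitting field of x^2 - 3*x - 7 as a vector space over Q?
[K:Q] = 2

The discriminant of x^2 + (-3)*x + (-7) is b^2 - 4c = 9 - (-28) = 37. Since 37 is not a perfect square in Q, the polynomial is irreducible over Q. Its two roots generate a degree-2 extension, so [K:Q] = 2.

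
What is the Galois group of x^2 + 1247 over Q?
Gal(K/Q) = Z/2Z (cyclic of order 2)

x^2 + 1247 is irreducible over Q since -1247 is not a rational square. The splitting field Q(sqrt(-1247)) has degree 2 over Q, and its unique nontrivial automorphism is sqrt(-1247) ↦ -sqrt(-1247). Hence Gal(Q(sqrt(-1247))/Q) = Z/2Z.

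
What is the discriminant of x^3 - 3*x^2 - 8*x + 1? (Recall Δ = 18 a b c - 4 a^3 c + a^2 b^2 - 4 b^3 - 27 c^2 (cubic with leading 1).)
Δ = 3137

For x^3 + a x^2 + b x + c the discriminant is Δ = 18 a b c - 4 a^3 c + a^2 b^2 - 4 b^3 - 27 c^2.
Plug a = -3, b = -8, c = 1:
  18*(-3)*(-8)*(1) - 4*(-3)^3*(1) + (-3)^2*(-8)^2 - 4*(-8)^3 - 27*(1)^2
  = 432 + (108) + 576 + (2048) + (-27)
  = 3137.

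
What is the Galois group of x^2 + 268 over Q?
Gal(K/Q) = Z/2Z (cyclic of order 2)

x^2 + 268 is irreducible over Q since -268 is not a rational square. The splitting field Q(sqrt(-268)) has degree 2 over Q, and its unique nontrivial automorphism is sqrt(-268) ↦ -sqrt(-268). Hence Gal(Q(sqrt(-268))/Q) = Z/2Z.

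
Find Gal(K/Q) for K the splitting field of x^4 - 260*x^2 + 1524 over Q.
Gal(K/Q) = V_4 (Klein four-group, Z/2Z × Z/2Z)

f factors as (x^2 - 6)(x^2 - 254), so the splitting field is K = Q(sqrt(6), sqrt(254)). The elements 6, 254, 1524 are all non-squares in Q, so sqrt(6) and sqrt(254) generate independent quadratic extensions. Thus [K:Q] = 4 and Gal(K/Q) is generated by the two order-2 automorphisms sqrt(6) ↦ -sqrt(6) and sqrt(254) ↦ -sqrt(254), giving V_4.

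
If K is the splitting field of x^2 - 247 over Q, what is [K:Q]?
[K:Q] = 2

The polynomial x^2 - 247 is irreducible over Q since 247 is not a perfect square. Its splitting field is Q(sqrt(247)), which has degree 2 over Q.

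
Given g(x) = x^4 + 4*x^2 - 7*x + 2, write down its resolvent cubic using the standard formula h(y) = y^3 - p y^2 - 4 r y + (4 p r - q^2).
h(y) = y^3 - 4*y^2 - 8*y - 17

Identify coefficients: p = 4, q = -7, r = 2.
Plug into h(y) = y^3 - p y^2 - 4 r y + (4 p r - q^2):
  h(y) = y^3 - (4) y^2 - 4*(2) y + (4*(4)*(2) - (-7)^2)
       = y^3 + (-4) y^2 + (-8) y + (-17).
Simplifying: h(y) = y^3 - 4*y^2 - 8*y - 17.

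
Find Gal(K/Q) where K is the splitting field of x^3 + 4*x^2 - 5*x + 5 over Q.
Gal(K/Q) = S_3 (symmetric group of order 6)

Compute the discriminant of x^3 + (4)*x^2 + (-5)*x + (5): Δ = -2855. Since Δ is not a rational square, the Galois group is not contained in A_3; it must be the full S_3 (irreducibility of the cubic rules out anything smaller).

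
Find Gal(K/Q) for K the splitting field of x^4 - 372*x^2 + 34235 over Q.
Gal(K/Q) = V_4 (Klein four-group, Z/2Z × Z/2Z)

f factors as (x^2 - 205)(x^2 - 167), so the splitting field is K = Q(sqrt(205), sqrt(167)). The elements 205, 167, 34235 are all non-squares in Q, so sqrt(205) and sqrt(167) generate independent quadratic extensions. Thus [K:Q] = 4 and Gal(K/Q) is generated by the two order-2 automorphisms sqrt(205) ↦ -sqrt(205) and sqrt(167) ↦ -sqrt(167), giving V_4.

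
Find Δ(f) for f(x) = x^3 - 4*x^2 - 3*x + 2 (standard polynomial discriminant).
Δ = 1088

For x^3 + a x^2 + b x + c the discriminant is Δ = 18 a b c - 4 a^3 c + a^2 b^2 - 4 b^3 - 27 c^2.
Plug a = -4, b = -3, c = 2:
  18*(-4)*(-3)*(2) - 4*(-4)^3*(2) + (-4)^2*(-3)^2 - 4*(-3)^3 - 27*(2)^2
  = 432 + (512) + 144 + (108) + (-108)
  = 1088.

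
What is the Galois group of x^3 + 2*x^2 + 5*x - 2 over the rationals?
Gal(K/Q) = S_3 (symmetric group of order 6)

Compute the discriminant of x^3 + (2)*x^2 + (5)*x + (-2): Δ = -804. Since Δ is not a rational square, the Galois group is not contained in A_3; it must be the full S_3 (irreducibility of the cubic rules out anything smaller).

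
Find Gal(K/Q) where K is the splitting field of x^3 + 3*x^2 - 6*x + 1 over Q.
Gal(K/Q) = A_3 (cyclic of order 3)

Compute the discriminant of x^3 + (3)*x^2 + (-6)*x + (1): Δ = 729. Since Δ is a perfect square (Δ = 27^2), the Galois group is contained in A_3. Irreducibility forces the group to be transitive on three roots, so Gal = A_3.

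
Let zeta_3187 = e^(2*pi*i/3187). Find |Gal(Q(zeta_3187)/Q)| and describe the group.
|Gal(Q(zeta_3187)/Q)| = phi(3187) = 3186; group ≅ (Z/3187Z)^* ≅ Z/3186Z

The n-th cyclotomic polynomial Φ_3187(x) is the minimal polynomial of zeta_3187 over Q and has degree phi(3187) = 3186. So Q(zeta_3187) is a degree-3186 Galois extension with Galois group (Z/3187Z)^*. (Z/3187Z)^* is cyclic since 3187 is an odd prime power (or 4). Hence Gal(Q(zeta_3187)/Q) ≅ Z/3186Z.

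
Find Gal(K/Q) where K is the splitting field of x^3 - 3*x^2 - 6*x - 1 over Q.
Gal(K/Q) = A_3 (cyclic of order 3)

Compute the discriminant of x^3 + (-3)*x^2 + (-6)*x + (-1): Δ = 729. Since Δ is a perfect square (Δ = 27^2), the Galois group is contained in A_3. Irreducibility forces the group to be transitive on three roots, so Gal = A_3.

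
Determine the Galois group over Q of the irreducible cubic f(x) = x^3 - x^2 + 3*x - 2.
Gal(K/Q) = S_3 (symmetric group of order 6)

Compute the discriminant of x^3 + (-1)*x^2 + (3)*x + (-2): Δ = -107. Since Δ is not a rational square, the Galois group is not contained in A_3; it must be the full S_3 (irreducibility of the cubic rules out anything smaller).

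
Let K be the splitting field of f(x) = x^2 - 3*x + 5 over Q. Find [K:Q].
[K:Q] = 2

The discriminant of x^2 + (-3)*x + (5) is b^2 - 4c = 9 - (20) = -11. Since -11 is not a perfect square in Q, the polynomial is irreducible over Q. Its two roots generate a degree-2 extension, so [K:Q] = 2.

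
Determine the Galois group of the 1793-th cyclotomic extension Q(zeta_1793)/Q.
|Gal(Q(zeta_1793)/Q)| = phi(1793) = 1620; group ≅ (Z/1793Z)^* ≅ Z/10Z × Z/162Z

The n-th cyclotomic polynomial Φ_1793(x) is the minimal polynomial of zeta_1793 over Q and has degree phi(1793) = 1620. So Q(zeta_1793) is a degree-1620 Galois extension with Galois group (Z/1793Z)^*. By CRT, (Z/1793Z)^* ≅ (Z/11Z)^* × (Z/163Z)^*. Each prime-power unit group is (Z/11Z)^* ≅ Z/10Z; (Z/163Z)^* ≅ Z/162Z. Hence Gal(Q(zeta_1793)/Q) ≅ Z/10Z × Z/162Z.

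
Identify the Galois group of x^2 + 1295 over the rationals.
Gal(K/Q) = Z/2Z (cyclic of order 2)

x^2 + 1295 is irreducible over Q since -1295 is not a rational square. The splitting field Q(sqrt(-1295)) has degree 2 over Q, and its unique nontrivial automorphism is sqrt(-1295) ↦ -sqrt(-1295). Hence Gal(Q(sqrt(-1295))/Q) = Z/2Z.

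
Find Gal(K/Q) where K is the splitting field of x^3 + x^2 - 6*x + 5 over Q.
Gal(K/Q) = S_3 (symmetric group of order 6)

Compute the discriminant of x^3 + (1)*x^2 + (-6)*x + (5): Δ = -335. Since Δ is not a rational square, the Galois group is not contained in A_3; it must be the full S_3 (irreducibility of the cubic rules out anything smaller).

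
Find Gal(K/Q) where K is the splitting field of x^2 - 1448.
Gal(K/Q) = Z/2Z (cyclic of order 2)

x^2 - 1448 is irreducible over Q since 1448 is not a rational square. The splitting field Q(sqrt(1448)) has degree 2 over Q, and its unique nontrivial automorphism is sqrt(1448) ↦ -sqrt(1448). Hence Gal(Q(sqrt(1448))/Q) = Z/2Z.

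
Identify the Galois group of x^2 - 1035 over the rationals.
Gal(K/Q) = Z/2Z (cyclic of order 2)

x^2 - 1035 is irreducible over Q since 1035 is not a rational square. The splitting field Q(sqrt(1035)) has degree 2 over Q, and its unique nontrivial automorphism is sqrt(1035) ↦ -sqrt(1035). Hence Gal(Q(sqrt(1035))/Q) = Z/2Z.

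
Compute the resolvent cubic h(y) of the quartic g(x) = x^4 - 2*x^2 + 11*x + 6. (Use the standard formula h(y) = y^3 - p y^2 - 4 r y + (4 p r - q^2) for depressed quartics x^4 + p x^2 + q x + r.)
h(y) = y^3 + 2*y^2 - 24*y - 169

Identify coefficients: p = -2, q = 11, r = 6.
Plug into h(y) = y^3 - p y^2 - 4 r y + (4 p r - q^2):
  h(y) = y^3 - (-2) y^2 - 4*(6) y + (4*(-2)*(6) - (11)^2)
       = y^3 + (2) y^2 + (-24) y + (-169).
Simplifying: h(y) = y^3 + 2*y^2 - 24*y - 169.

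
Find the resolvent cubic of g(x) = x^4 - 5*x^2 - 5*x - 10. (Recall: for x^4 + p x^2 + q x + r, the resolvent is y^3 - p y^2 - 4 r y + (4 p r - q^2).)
h(y) = y^3 + 5*y^2 + 40*y + 175

Identify coefficients: p = -5, q = -5, r = -10.
Plug into h(y) = y^3 - p y^2 - 4 r y + (4 p r - q^2):
  h(y) = y^3 - (-5) y^2 - 4*(-10) y + (4*(-5)*(-10) - (-5)^2)
       = y^3 + (5) y^2 + (40) y + (175).
Simplifying: h(y) = y^3 + 5*y^2 + 40*y + 175.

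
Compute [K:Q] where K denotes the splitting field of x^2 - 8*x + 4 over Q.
[K:Q] = 2

The discriminant of x^2 + (-8)*x + (4) is b^2 - 4c = 64 - (16) = 48. Since 48 is not a perfect square in Q, the polynomial is irreducible over Q. Its two roots generate a degree-2 extension, so [K:Q] = 2.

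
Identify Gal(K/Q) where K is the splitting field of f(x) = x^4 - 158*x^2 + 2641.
Gal(K/Q) = V_4 (Klein four-group, Z/2Z × Z/2Z)

f factors as (x^2 - 139)(x^2 - 19), so the splitting field is K = Q(sqrt(139), sqrt(19)). The elements 139, 19, 2641 are all non-squares in Q, so sqrt(139) and sqrt(19) generate independent quadratic extensions. Thus [K:Q] = 4 and Gal(K/Q) is generated by the two order-2 automorphisms sqrt(139) ↦ -sqrt(139) and sqrt(19) ↦ -sqrt(19), giving V_4.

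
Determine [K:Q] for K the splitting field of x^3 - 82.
[K:Q] = 6

x^3 - 82 has one real root r = 82^(1/3) and two complex roots r*zeta_3, r*zeta_3^2 where zeta_3 = e^(2*pi*i/3). The splitting field is Q(r, zeta_3). [Q(r):Q] = 3 and [Q(zeta_3):Q] = 2 with gcd = 1, so [Q(r, zeta_3):Q] = 3 * 2 = 6.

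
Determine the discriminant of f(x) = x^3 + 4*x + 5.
Δ = -931

For a depressed cubic x^3 + p x + q the discriminant is Δ = -4 p^3 - 27 q^2 = -4*(4)^3 - 27*(5)^2 = -256 - 675 = -931.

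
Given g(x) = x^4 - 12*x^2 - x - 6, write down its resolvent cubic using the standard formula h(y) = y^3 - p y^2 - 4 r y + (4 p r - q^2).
h(y) = y^3 + 12*y^2 + 24*y + 287

Identify coefficients: p = -12, q = -1, r = -6.
Plug into h(y) = y^3 - p y^2 - 4 r y + (4 p r - q^2):
  h(y) = y^3 - (-12) y^2 - 4*(-6) y + (4*(-12)*(-6) - (-1)^2)
       = y^3 + (12) y^2 + (24) y + (287).
Simplifying: h(y) = y^3 + 12*y^2 + 24*y + 287.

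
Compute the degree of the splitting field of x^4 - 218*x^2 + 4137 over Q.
[K:Q] = 4

f factors as (x^2 - 21)(x^2 - 197); the splitting field is K = Q(sqrt(21), sqrt(197)). Since 21, 197, and 4137 are all non-squares in Q, the three subfields Q(sqrt(21)), Q(sqrt(197)), Q(sqrt(4137)) are distinct degree-2 extensions, so [K:Q] = 4 (Klein four Galois group).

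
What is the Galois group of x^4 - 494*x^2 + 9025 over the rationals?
Gal(K/Q) = Z/2Z (cyclic of order 2)

f factors as (x^2 - 19)(x^2 - 475), so the splitting field is K = Q(sqrt(19), sqrt(475)). The squarefree part of 19 is 19 and the squarefree part of 475 is also 19, so sqrt(19) and sqrt(475) are both rational multiples of sqrt(19). Hence Q(sqrt(19)) = Q(sqrt(475)) = Q(sqrt(19)), and the splitting field collapses to a single degree-2 extension with Galois group Z/2Z.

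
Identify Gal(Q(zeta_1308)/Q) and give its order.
|Gal(Q(zeta_1308)/Q)| = phi(1308) = 432; group ≅ (Z/1308Z)^* ≅ Z/2Z × Z/2Z × Z/108Z

The n-th cyclotomic polynomial Φ_1308(x) is the minimal polynomial of zeta_1308 over Q and has degree phi(1308) = 432. So Q(zeta_1308) is a degree-432 Galois extension with Galois group (Z/1308Z)^*. By CRT, (Z/1308Z)^* ≅ (Z/4Z)^* × (Z/3Z)^* × (Z/109Z)^*. Each prime-power unit group is (Z/4Z)^* ≅ Z/2Z; (Z/3Z)^* ≅ Z/2Z; (Z/109Z)^* ≅ Z/108Z. Hence Gal(Q(zeta_1308)/Q) ≅ Z/2Z × Z/2Z × Z/108Z.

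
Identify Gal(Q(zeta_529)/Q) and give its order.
|Gal(Q(zeta_529)/Q)| = phi(529) = 506; group ≅ (Z/529Z)^* ≅ Z/506Z

The n-th cyclotomic polynomial Φ_529(x) is the minimal polynomial of zeta_529 over Q and has degree phi(529) = 506. So Q(zeta_529) is a degree-506 Galois extension with Galois group (Z/529Z)^*. (Z/529Z)^* is cyclic since 529 is an odd prime power (or 4). Hence Gal(Q(zeta_529)/Q) ≅ Z/506Z.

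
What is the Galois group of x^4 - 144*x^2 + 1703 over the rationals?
Gal(K/Q) = V_4 (Klein four-group, Z/2Z × Z/2Z)

f factors as (x^2 - 13)(x^2 - 131), so the splitting field is K = Q(sqrt(13), sqrt(131)). The elements 13, 131, 1703 are all non-squares in Q, so sqrt(13) and sqrt(131) generate independent quadratic extensions. Thus [K:Q] = 4 and Gal(K/Q) is generated by the two order-2 automorphisms sqrt(13) ↦ -sqrt(13) and sqrt(131) ↦ -sqrt(131), giving V_4.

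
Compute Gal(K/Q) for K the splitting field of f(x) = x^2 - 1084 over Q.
Gal(K/Q) = Z/2Z (cyclic of order 2)

x^2 - 1084 is irreducible over Q since 1084 is not a rational square. The splitting field Q(sqrt(1084)) has degree 2 over Q, and its unique nontrivial automorphism is sqrt(1084) ↦ -sqrt(1084). Hence Gal(Q(sqrt(1084))/Q) = Z/2Z.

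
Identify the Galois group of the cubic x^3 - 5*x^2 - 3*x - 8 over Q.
Gal(K/Q) = S_3 (symmetric group of order 6)

Compute the discriminant of x^3 + (-5)*x^2 + (-3)*x + (-8): Δ = -7555. Since Δ is not a rational square, the Galois group is not contained in A_3; it must be the full S_3 (irreducibility of the cubic rules out anything smaller).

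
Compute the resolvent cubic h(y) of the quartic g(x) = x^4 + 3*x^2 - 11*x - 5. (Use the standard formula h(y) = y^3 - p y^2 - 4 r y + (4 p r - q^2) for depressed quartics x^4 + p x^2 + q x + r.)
h(y) = y^3 - 3*y^2 + 20*y - 181

Identify coefficients: p = 3, q = -11, r = -5.
Plug into h(y) = y^3 - p y^2 - 4 r y + (4 p r - q^2):
  h(y) = y^3 - (3) y^2 - 4*(-5) y + (4*(3)*(-5) - (-11)^2)
       = y^3 + (-3) y^2 + (20) y + (-181).
Simplifying: h(y) = y^3 - 3*y^2 + 20*y - 181.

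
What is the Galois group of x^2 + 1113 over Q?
Gal(K/Q) = Z/2Z (cyclic of order 2)

x^2 + 1113 is irreducible over Q since -1113 is not a rational square. The splitting field Q(sqrt(-1113)) has degree 2 over Q, and its unique nontrivial automorphism is sqrt(-1113) ↦ -sqrt(-1113). Hence Gal(Q(sqrt(-1113))/Q) = Z/2Z.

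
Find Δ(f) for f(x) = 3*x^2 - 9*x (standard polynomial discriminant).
Δ = 81

For a quadratic a x^2 + b x + c the discriminant is Δ = b^2 - 4ac = (-9)^2 - 4*(3)*(0) = 81 - (0) = 81.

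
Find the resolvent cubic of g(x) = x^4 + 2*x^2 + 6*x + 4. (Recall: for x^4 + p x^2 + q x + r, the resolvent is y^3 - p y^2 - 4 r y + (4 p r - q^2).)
h(y) = y^3 - 2*y^2 - 16*y - 4

Identify coefficients: p = 2, q = 6, r = 4.
Plug into h(y) = y^3 - p y^2 - 4 r y + (4 p r - q^2):
  h(y) = y^3 - (2) y^2 - 4*(4) y + (4*(2)*(4) - (6)^2)
       = y^3 + (-2) y^2 + (-16) y + (-4).
Simplifying: h(y) = y^3 - 2*y^2 - 16*y - 4.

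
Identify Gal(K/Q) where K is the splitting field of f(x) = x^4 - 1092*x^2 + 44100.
Gal(K/Q) = Z/2Z (cyclic of order 2)

f factors as (x^2 - 1050)(x^2 - 42), so the splitting field is K = Q(sqrt(1050), sqrt(42)). The squarefree part of 1050 is 42 and the squarefree part of 42 is also 42, so sqrt(1050) and sqrt(42) are both rational multiples of sqrt(42). Hence Q(sqrt(1050)) = Q(sqrt(42)) = Q(sqrt(42)), and the splitting field collapses to a single degree-2 extension with Galois group Z/2Z.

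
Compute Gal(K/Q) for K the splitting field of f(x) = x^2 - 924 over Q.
Gal(K/Q) = Z/2Z (cyclic of order 2)

x^2 - 924 is irreducible over Q since 924 is not a rational square. The splitting field Q(sqrt(924)) has degree 2 over Q, and its unique nontrivial automorphism is sqrt(924) ↦ -sqrt(924). Hence Gal(Q(sqrt(924))/Q) = Z/2Z.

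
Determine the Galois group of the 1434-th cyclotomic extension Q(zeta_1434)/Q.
|Gal(Q(zeta_1434)/Q)| = phi(1434) = 476; group ≅ (Z/1434Z)^* ≅ Z/2Z × Z/238Z

The n-th cyclotomic polynomial Φ_1434(x) is the minimal polynomial of zeta_1434 over Q and has degree phi(1434) = 476. So Q(zeta_1434) is a degree-476 Galois extension with Galois group (Z/1434Z)^*. By CRT, (Z/1434Z)^* ≅ (Z/2Z)^* × (Z/3Z)^* × (Z/239Z)^*. Each prime-power unit group is (Z/2Z)^* ≅ trivial group (order 1); (Z/3Z)^* ≅ Z/2Z; (Z/239Z)^* ≅ Z/238Z. Hence Gal(Q(zeta_1434)/Q) ≅ Z/2Z × Z/238Z.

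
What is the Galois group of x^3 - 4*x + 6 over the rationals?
Gal(K/Q) = S_3 (symmetric group of order 6)

Compute the discriminant of x^3 + (0)*x^2 + (-4)*x + (6): Δ = -716. Since Δ is not a rational square, the Galois group is not contained in A_3; it must be the full S_3 (irreducibility of the cubic rules out anything smaller).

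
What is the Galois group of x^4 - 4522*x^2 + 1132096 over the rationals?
Gal(K/Q) = Z/2Z (cyclic of order 2)

f factors as (x^2 - 4256)(x^2 - 266), so the splitting field is K = Q(sqrt(4256), sqrt(266)). The squarefree part of 4256 is 266 and the squarefree part of 266 is also 266, so sqrt(4256) and sqrt(266) are both rational multiples of sqrt(266). Hence Q(sqrt(4256)) = Q(sqrt(266)) = Q(sqrt(266)), and the splitting field collapses to a single degree-2 extension with Galois group Z/2Z.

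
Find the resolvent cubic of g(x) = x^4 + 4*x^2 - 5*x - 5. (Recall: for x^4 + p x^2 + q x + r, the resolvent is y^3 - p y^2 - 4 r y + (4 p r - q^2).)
h(y) = y^3 - 4*y^2 + 20*y - 105

Identify coefficients: p = 4, q = -5, r = -5.
Plug into h(y) = y^3 - p y^2 - 4 r y + (4 p r - q^2):
  h(y) = y^3 - (4) y^2 - 4*(-5) y + (4*(4)*(-5) - (-5)^2)
       = y^3 + (-4) y^2 + (20) y + (-105).
Simplifying: h(y) = y^3 - 4*y^2 + 20*y - 105.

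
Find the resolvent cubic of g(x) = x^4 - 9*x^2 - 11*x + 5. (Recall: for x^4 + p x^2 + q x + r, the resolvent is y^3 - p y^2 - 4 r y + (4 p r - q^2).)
h(y) = y^3 + 9*y^2 - 20*y - 301

Identify coefficients: p = -9, q = -11, r = 5.
Plug into h(y) = y^3 - p y^2 - 4 r y + (4 p r - q^2):
  h(y) = y^3 - (-9) y^2 - 4*(5) y + (4*(-9)*(5) - (-11)^2)
       = y^3 + (9) y^2 + (-20) y + (-301).
Simplifying: h(y) = y^3 + 9*y^2 - 20*y - 301.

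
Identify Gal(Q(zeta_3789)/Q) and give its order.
|Gal(Q(zeta_3789)/Q)| = phi(3789) = 2520; group ≅ (Z/3789Z)^* ≅ Z/6Z × Z/420Z

The n-th cyclotomic polynomial Φ_3789(x) is the minimal polynomial of zeta_3789 over Q and has degree phi(3789) = 2520. So Q(zeta_3789) is a degree-2520 Galois extension with Galois group (Z/3789Z)^*. By CRT, (Z/3789Z)^* ≅ (Z/9Z)^* × (Z/421Z)^*. Each prime-power unit group is (Z/9Z)^* ≅ Z/6Z; (Z/421Z)^* ≅ Z/420Z. Hence Gal(Q(zeta_3789)/Q) ≅ Z/6Z × Z/420Z.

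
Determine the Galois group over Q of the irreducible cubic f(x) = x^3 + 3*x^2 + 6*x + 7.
Gal(K/Q) = S_3 (symmetric group of order 6)

Compute the discriminant of x^3 + (3)*x^2 + (6)*x + (7): Δ = -351. Since Δ is not a rational square, the Galois group is not contained in A_3; it must be the full S_3 (irreducibility of the cubic rules out anything smaller).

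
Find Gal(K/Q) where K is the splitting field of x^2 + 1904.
Gal(K/Q) = Z/2Z (cyclic of order 2)

x^2 + 1904 is irreducible over Q since -1904 is not a rational square. The splitting field Q(sqrt(-1904)) has degree 2 over Q, and its unique nontrivial automorphism is sqrt(-1904) ↦ -sqrt(-1904). Hence Gal(Q(sqrt(-1904))/Q) = Z/2Z.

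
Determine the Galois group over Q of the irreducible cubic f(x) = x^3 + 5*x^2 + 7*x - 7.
Gal(K/Q) = S_3 (symmetric group of order 6)

Compute the discriminant of x^3 + (5)*x^2 + (7)*x + (-7): Δ = -2380. Since Δ is not a rational square, the Galois group is not contained in A_3; it must be the full S_3 (irreducibility of the cubic rules out anything smaller).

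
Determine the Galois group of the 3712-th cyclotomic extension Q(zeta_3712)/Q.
|Gal(Q(zeta_3712)/Q)| = phi(3712) = 1792; group ≅ (Z/3712Z)^* ≅ Z/2Z × Z/28Z × Z/32Z

The n-th cyclotomic polynomial Φ_3712(x) is the minimal polynomial of zeta_3712 over Q and has degree phi(3712) = 1792. So Q(zeta_3712) is a degree-1792 Galois extension with Galois group (Z/3712Z)^*. By CRT, (Z/3712Z)^* ≅ (Z/128Z)^* × (Z/29Z)^*. Each prime-power unit group is (Z/128Z)^* ≅ Z/2Z × Z/32Z; (Z/29Z)^* ≅ Z/28Z. Hence Gal(Q(zeta_3712)/Q) ≅ Z/2Z × Z/28Z × Z/32Z.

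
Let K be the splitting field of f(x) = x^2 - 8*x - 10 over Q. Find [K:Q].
[K:Q] = 2

The discriminant of x^2 + (-8)*x + (-10) is b^2 - 4c = 64 - (-40) = 104. Since 104 is not a perfect square in Q, the polynomial is irreducible over Q. Its two roots generate a degree-2 extension, so [K:Q] = 2.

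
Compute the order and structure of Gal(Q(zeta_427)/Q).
|Gal(Q(zeta_427)/Q)| = phi(427) = 360; group ≅ (Z/427Z)^* ≅ Z/6Z × Z/60Z

The n-th cyclotomic polynomial Φ_427(x) is the minimal polynomial of zeta_427 over Q and has degree phi(427) = 360. So Q(zeta_427) is a degree-360 Galois extension with Galois group (Z/427Z)^*. By CRT, (Z/427Z)^* ≅ (Z/7Z)^* × (Z/61Z)^*. Each prime-power unit group is (Z/7Z)^* ≅ Z/6Z; (Z/61Z)^* ≅ Z/60Z. Hence Gal(Q(zeta_427)/Q) ≅ Z/6Z × Z/60Z.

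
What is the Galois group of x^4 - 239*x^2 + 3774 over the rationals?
Gal(K/Q) = V_4 (Klein four-group, Z/2Z × Z/2Z)

f factors as (x^2 - 222)(x^2 - 17), so the splitting field is K = Q(sqrt(222), sqrt(17)). The elements 222, 17, 3774 are all non-squares in Q, so sqrt(222) and sqrt(17) generate independent quadratic extensions. Thus [K:Q] = 4 and Gal(K/Q) is generated by the two order-2 automorphisms sqrt(222) ↦ -sqrt(222) and sqrt(17) ↦ -sqrt(17), giving V_4.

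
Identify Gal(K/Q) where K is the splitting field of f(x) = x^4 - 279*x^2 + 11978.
Gal(K/Q) = V_4 (Klein four-group, Z/2Z × Z/2Z)

f factors as (x^2 - 53)(x^2 - 226), so the splitting field is K = Q(sqrt(53), sqrt(226)). The elements 53, 226, 11978 are all non-squares in Q, so sqrt(53) and sqrt(226) generate independent quadratic extensions. Thus [K:Q] = 4 and Gal(K/Q) is generated by the two order-2 automorphisms sqrt(53) ↦ -sqrt(53) and sqrt(226) ↦ -sqrt(226), giving V_4.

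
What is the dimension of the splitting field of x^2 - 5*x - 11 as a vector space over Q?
[K:Q] = 2

The discriminant of x^2 + (-5)*x + (-11) is b^2 - 4c = 25 - (-44) = 69. Since 69 is not a perfect square in Q, the polynomial is irreducible over Q. Its two roots generate a degree-2 extension, so [K:Q] = 2.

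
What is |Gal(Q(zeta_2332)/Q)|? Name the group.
|Gal(Q(zeta_2332)/Q)| = phi(2332) = 1040; group ≅ (Z/2332Z)^* ≅ Z/2Z × Z/10Z × Z/52Z

The n-th cyclotomic polynomial Φ_2332(x) is the minimal polynomial of zeta_2332 over Q and has degree phi(2332) = 1040. So Q(zeta_2332) is a degree-1040 Galois extension with Galois group (Z/2332Z)^*. By CRT, (Z/2332Z)^* ≅ (Z/4Z)^* × (Z/11Z)^* × (Z/53Z)^*. Each prime-power unit group is (Z/4Z)^* ≅ Z/2Z; (Z/11Z)^* ≅ Z/10Z; (Z/53Z)^* ≅ Z/52Z. Hence Gal(Q(zeta_2332)/Q) ≅ Z/2Z × Z/10Z × Z/52Z.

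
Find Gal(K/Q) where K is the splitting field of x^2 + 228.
Gal(K/Q) = Z/2Z (cyclic of order 2)

x^2 + 228 is irreducible over Q since -228 is not a rational square. The splitting field Q(sqrt(-228)) has degree 2 over Q, and its unique nontrivial automorphism is sqrt(-228) ↦ -sqrt(-228). Hence Gal(Q(sqrt(-228))/Q) = Z/2Z.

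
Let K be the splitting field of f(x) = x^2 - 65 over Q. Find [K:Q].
[K:Q] = 2

The polynomial x^2 - 65 is irreducible over Q since 65 is not a perfect square. Its splitting field is Q(sqrt(65)), which has degree 2 over Q.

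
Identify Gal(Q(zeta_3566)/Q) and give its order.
|Gal(Q(zeta_3566)/Q)| = phi(3566) = 1782; group ≅ (Z/3566Z)^* ≅ Z/1782Z

The n-th cyclotomic polynomial Φ_3566(x) is the minimal polynomial of zeta_3566 over Q and has degree phi(3566) = 1782. So Q(zeta_3566) is a degree-1782 Galois extension with Galois group (Z/3566Z)^*. By CRT, (Z/3566Z)^* ≅ (Z/2Z)^* × (Z/1783Z)^*. Each prime-power unit group is (Z/2Z)^* ≅ trivial group (order 1); (Z/1783Z)^* ≅ Z/1782Z. Hence Gal(Q(zeta_3566)/Q) ≅ Z/1782Z.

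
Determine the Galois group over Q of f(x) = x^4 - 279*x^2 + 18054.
Gal(K/Q) = V_4 (Klein four-group, Z/2Z × Z/2Z)

f factors as (x^2 - 102)(x^2 - 177), so the splitting field is K = Q(sqrt(102), sqrt(177)). The elements 102, 177, 18054 are all non-squares in Q, so sqrt(102) and sqrt(177) generate independent quadratic extensions. Thus [K:Q] = 4 and Gal(K/Q) is generated by the two order-2 automorphisms sqrt(102) ↦ -sqrt(102) and sqrt(177) ↦ -sqrt(177), giving V_4.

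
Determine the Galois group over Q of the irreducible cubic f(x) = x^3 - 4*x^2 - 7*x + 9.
Gal(K/Q) = S_3 (symmetric group of order 6)

Compute the discriminant of x^3 + (-4)*x^2 + (-7)*x + (9): Δ = 6809. Since Δ is not a rational square, the Galois group is not contained in A_3; it must be the full S_3 (irreducibility of the cubic rules out anything smaller).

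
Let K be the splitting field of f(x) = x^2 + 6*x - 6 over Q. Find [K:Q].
[K:Q] = 2

The discriminant of x^2 + (6)*x + (-6) is b^2 - 4c = 36 - (-24) = 60. Since 60 is not a perfect square in Q, the polynomial is irreducible over Q. Its two roots generate a degree-2 extension, so [K:Q] = 2.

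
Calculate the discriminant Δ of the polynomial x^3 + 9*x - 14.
Δ = -8208

For a depressed cubic x^3 + p x + q the discriminant is Δ = -4 p^3 - 27 q^2 = -4*(9)^3 - 27*(-14)^2 = -2916 - 5292 = -8208.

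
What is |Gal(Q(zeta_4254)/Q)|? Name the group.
|Gal(Q(zeta_4254)/Q)| = phi(4254) = 1416; group ≅ (Z/4254Z)^* ≅ Z/2Z × Z/708Z

The n-th cyclotomic polynomial Φ_4254(x) is the minimal polynomial of zeta_4254 over Q and has degree phi(4254) = 1416. So Q(zeta_4254) is a degree-1416 Galois extension with Galois group (Z/4254Z)^*. By CRT, (Z/4254Z)^* ≅ (Z/2Z)^* × (Z/3Z)^* × (Z/709Z)^*. Each prime-power unit group is (Z/2Z)^* ≅ trivial group (order 1); (Z/3Z)^* ≅ Z/2Z; (Z/709Z)^* ≅ Z/708Z. Hence Gal(Q(zeta_4254)/Q) ≅ Z/2Z × Z/708Z.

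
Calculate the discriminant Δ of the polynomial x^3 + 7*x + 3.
Δ = -1615

For a depressed cubic x^3 + p x + q the discriminant is Δ = -4 p^3 - 27 q^2 = -4*(7)^3 - 27*(3)^2 = -1372 - 243 = -1615.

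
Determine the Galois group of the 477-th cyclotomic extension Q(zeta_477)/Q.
|Gal(Q(zeta_477)/Q)| = phi(477) = 312; group ≅ (Z/477Z)^* ≅ Z/6Z × Z/52Z

The n-th cyclotomic polynomial Φ_477(x) is the minimal polynomial of zeta_477 over Q and has degree phi(477) = 312. So Q(zeta_477) is a degree-312 Galois extension with Galois group (Z/477Z)^*. By CRT, (Z/477Z)^* ≅ (Z/9Z)^* × (Z/53Z)^*. Each prime-power unit group is (Z/9Z)^* ≅ Z/6Z; (Z/53Z)^* ≅ Z/52Z. Hence Gal(Q(zeta_477)/Q) ≅ Z/6Z × Z/52Z.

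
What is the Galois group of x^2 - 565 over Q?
Gal(K/Q) = Z/2Z (cyclic of order 2)

x^2 - 565 is irreducible over Q since 565 is not a rational square. The splitting field Q(sqrt(565)) has degree 2 over Q, and its unique nontrivial automorphism is sqrt(565) ↦ -sqrt(565). Hence Gal(Q(sqrt(565))/Q) = Z/2Z.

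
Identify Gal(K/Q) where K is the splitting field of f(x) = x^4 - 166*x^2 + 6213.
Gal(K/Q) = V_4 (Klein four-group, Z/2Z × Z/2Z)

f factors as (x^2 - 109)(x^2 - 57), so the splitting field is K = Q(sqrt(109), sqrt(57)). The elements 109, 57, 6213 are all non-squares in Q, so sqrt(109) and sqrt(57) generate independent quadratic extensions. Thus [K:Q] = 4 and Gal(K/Q) is generated by the two order-2 automorphisms sqrt(109) ↦ -sqrt(109) and sqrt(57) ↦ -sqrt(57), giving V_4.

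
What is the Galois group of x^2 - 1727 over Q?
Gal(K/Q) = Z/2Z (cyclic of order 2)

x^2 - 1727 is irreducible over Q since 1727 is not a rational square. The splitting field Q(sqrt(1727)) has degree 2 over Q, and its unique nontrivial automorphism is sqrt(1727) ↦ -sqrt(1727). Hence Gal(Q(sqrt(1727))/Q) = Z/2Z.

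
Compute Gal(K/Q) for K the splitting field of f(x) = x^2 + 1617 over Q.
Gal(K/Q) = Z/2Z (cyclic of order 2)

x^2 + 1617 is irreducible over Q since -1617 is not a rational square. The splitting field Q(sqrt(-1617)) has degree 2 over Q, and its unique nontrivial automorphism is sqrt(-1617) ↦ -sqrt(-1617). Hence Gal(Q(sqrt(-1617))/Q) = Z/2Z.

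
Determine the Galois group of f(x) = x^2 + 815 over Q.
Gal(K/Q) = Z/2Z (cyclic of order 2)

x^2 + 815 is irreducible over Q since -815 is not a rational square. The splitting field Q(sqrt(-815)) has degree 2 over Q, and its unique nontrivial automorphism is sqrt(-815) ↦ -sqrt(-815). Hence Gal(Q(sqrt(-815))/Q) = Z/2Z.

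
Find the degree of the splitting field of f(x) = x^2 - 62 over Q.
[K:Q] = 2

The polynomial x^2 - 62 is irreducible over Q since 62 is not a perfect square. Its splitting field is Q(sqrt(62)), which has degree 2 over Q.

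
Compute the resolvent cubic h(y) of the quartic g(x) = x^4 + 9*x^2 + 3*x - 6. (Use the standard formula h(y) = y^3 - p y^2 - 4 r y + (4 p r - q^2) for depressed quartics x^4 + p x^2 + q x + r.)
h(y) = y^3 - 9*y^2 + 24*y - 225

Identify coefficients: p = 9, q = 3, r = -6.
Plug into h(y) = y^3 - p y^2 - 4 r y + (4 p r - q^2):
  h(y) = y^3 - (9) y^2 - 4*(-6) y + (4*(9)*(-6) - (3)^2)
       = y^3 + (-9) y^2 + (24) y + (-225).
Simplifying: h(y) = y^3 - 9*y^2 + 24*y - 225.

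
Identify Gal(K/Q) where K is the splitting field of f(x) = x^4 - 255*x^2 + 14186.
Gal(K/Q) = V_4 (Klein four-group, Z/2Z × Z/2Z)

f factors as (x^2 - 82)(x^2 - 173), so the splitting field is K = Q(sqrt(82), sqrt(173)). The elements 82, 173, 14186 are all non-squares in Q, so sqrt(82) and sqrt(173) generate independent quadratic extensions. Thus [K:Q] = 4 and Gal(K/Q) is generated by the two order-2 automorphisms sqrt(82) ↦ -sqrt(82) and sqrt(173) ↦ -sqrt(173), giving V_4.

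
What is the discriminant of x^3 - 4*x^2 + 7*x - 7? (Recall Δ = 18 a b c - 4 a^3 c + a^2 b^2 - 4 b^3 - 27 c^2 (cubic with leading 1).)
Δ = -175

For x^3 + a x^2 + b x + c the discriminant is Δ = 18 a b c - 4 a^3 c + a^2 b^2 - 4 b^3 - 27 c^2.
Plug a = -4, b = 7, c = -7:
  18*(-4)*(7)*(-7) - 4*(-4)^3*(-7) + (-4)^2*(7)^2 - 4*(7)^3 - 27*(-7)^2
  = 3528 + (-1792) + 784 + (-1372) + (-1323)
  = -175.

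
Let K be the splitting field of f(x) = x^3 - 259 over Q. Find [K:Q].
[K:Q] = 6

x^3 - 259 has one real root r = 259^(1/3) and two complex roots r*zeta_3, r*zeta_3^2 where zeta_3 = e^(2*pi*i/3). The splitting field is Q(r, zeta_3). [Q(r):Q] = 3 and [Q(zeta_3):Q] = 2 with gcd = 1, so [Q(r, zeta_3):Q] = 3 * 2 = 6.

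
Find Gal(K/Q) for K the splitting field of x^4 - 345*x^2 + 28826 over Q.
Gal(K/Q) = V_4 (Klein four-group, Z/2Z × Z/2Z)

f factors as (x^2 - 203)(x^2 - 142), so the splitting field is K = Q(sqrt(203), sqrt(142)). The elements 203, 142, 28826 are all non-squares in Q, so sqrt(203) and sqrt(142) generate independent quadratic extensions. Thus [K:Q] = 4 and Gal(K/Q) is generated by the two order-2 automorphisms sqrt(203) ↦ -sqrt(203) and sqrt(142) ↦ -sqrt(142), giving V_4.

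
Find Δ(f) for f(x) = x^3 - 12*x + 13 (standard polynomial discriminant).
Δ = 2349

For a depressed cubic x^3 + p x + q the discriminant is Δ = -4 p^3 - 27 q^2 = -4*(-12)^3 - 27*(13)^2 = 6912 - 4563 = 2349.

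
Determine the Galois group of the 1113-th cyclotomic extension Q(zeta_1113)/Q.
|Gal(Q(zeta_1113)/Q)| = phi(1113) = 624; group ≅ (Z/1113Z)^* ≅ Z/2Z × Z/6Z × Z/52Z

The n-th cyclotomic polynomial Φ_1113(x) is the minimal polynomial of zeta_1113 over Q and has degree phi(1113) = 624. So Q(zeta_1113) is a degree-624 Galois extension with Galois group (Z/1113Z)^*. By CRT, (Z/1113Z)^* ≅ (Z/3Z)^* × (Z/7Z)^* × (Z/53Z)^*. Each prime-power unit group is (Z/3Z)^* ≅ Z/2Z; (Z/7Z)^* ≅ Z/6Z; (Z/53Z)^* ≅ Z/52Z. Hence Gal(Q(zeta_1113)/Q) ≅ Z/2Z × Z/6Z × Z/52Z.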